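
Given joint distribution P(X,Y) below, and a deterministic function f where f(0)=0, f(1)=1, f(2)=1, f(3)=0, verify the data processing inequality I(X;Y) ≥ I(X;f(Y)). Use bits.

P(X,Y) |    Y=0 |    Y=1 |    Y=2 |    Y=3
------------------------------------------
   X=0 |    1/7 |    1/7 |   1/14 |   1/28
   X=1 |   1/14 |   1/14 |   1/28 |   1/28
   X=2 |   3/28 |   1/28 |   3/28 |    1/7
I(X;Y) = 0.1178, I(X;f(Y)) = 0.0200, inequality holds: 0.1178 ≥ 0.0200

Data Processing Inequality: For any Markov chain X → Y → Z, we have I(X;Y) ≥ I(X;Z).

Here Z = f(Y) is a deterministic function of Y, forming X → Y → Z.

Original I(X;Y) = 0.1178 bits

After applying f:
P(X,Z) where Z=f(Y):
- P(X,Z=0) = P(X,Y=0) + P(X,Y=3)
- P(X,Z=1) = P(X,Y=1) + P(X,Y=2)

I(X;Z) = I(X;f(Y)) = 0.0200 bits

Verification: 0.1178 ≥ 0.0200 ✓

Information cannot be created by processing; the function f can only lose information about X.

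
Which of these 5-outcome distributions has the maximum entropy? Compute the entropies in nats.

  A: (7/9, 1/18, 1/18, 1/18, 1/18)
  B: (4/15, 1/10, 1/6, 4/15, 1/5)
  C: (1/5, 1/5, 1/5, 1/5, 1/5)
C

For a discrete distribution over n outcomes, entropy is maximized by the uniform distribution.

Computing entropies:
H(A) = 0.8378 nats
H(B) = 1.5557 nats
H(C) = 1.6094 nats

The uniform distribution (where all probabilities equal 1/5) achieves the maximum entropy of log_e(5) = 1.6094 nats.

Distribution C has the highest entropy.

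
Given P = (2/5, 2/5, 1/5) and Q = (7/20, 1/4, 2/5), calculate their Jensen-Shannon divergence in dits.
0.0115 dits

Jensen-Shannon divergence is:
JSD(P||Q) = 0.5 × D_KL(P||M) + 0.5 × D_KL(Q||M)
where M = 0.5 × (P + Q) is the mixture distribution.

M = 0.5 × (2/5, 2/5, 1/5) + 0.5 × (7/20, 1/4, 2/5) = (3/8, 13/40, 3/10)

D_KL(P||M) = 0.0121 dits
D_KL(Q||M) = 0.0110 dits

JSD(P||Q) = 0.5 × 0.0121 + 0.5 × 0.0110 = 0.0115 dits

Unlike KL divergence, JSD is symmetric and bounded: 0 ≤ JSD ≤ log(2).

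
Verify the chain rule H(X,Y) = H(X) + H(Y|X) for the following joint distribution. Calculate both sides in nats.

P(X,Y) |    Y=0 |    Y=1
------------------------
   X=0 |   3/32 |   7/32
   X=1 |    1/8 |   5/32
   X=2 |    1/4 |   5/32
H(X,Y) = 1.7410, H(X) = 1.0862, H(Y|X) = 0.6548 (all in nats)

Chain rule: H(X,Y) = H(X) + H(Y|X)

Left side — joint entropy directly:
H(X,Y) = -Σ p(x,y) log p(x,y) = 1.7410 nats

Right side — compute H(Y|X) from the conditional distributions:
P(X) = (5/16, 9/32, 13/32), so H(X) = 1.0862 nats
H(Y|X) = Σ_x P(X=x) · H(Y|X=x):
  P(Y|X=0) = (3/10, 7/10), H(Y|X=0) = 0.6109, weight P(X=0) = 5/16
  P(Y|X=1) = (4/9, 5/9), H(Y|X=1) = 0.6870, weight P(X=1) = 9/32
  P(Y|X=2) = (8/13, 5/13), H(Y|X=2) = 0.6663, weight P(X=2) = 13/32
H(Y|X) = 0.6548 nats

H(X) + H(Y|X) = 1.0862 + 0.6548 = 1.7410 nats

Both sides equal 1.7410 nats. ✓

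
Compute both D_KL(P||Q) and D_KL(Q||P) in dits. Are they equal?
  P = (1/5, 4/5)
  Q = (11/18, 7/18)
D_KL(P||Q) = 0.1536, D_KL(Q||P) = 0.1746

KL divergence is not symmetric: D_KL(P||Q) ≠ D_KL(Q||P) in general.

D_KL(P||Q) = 0.1536 dits
D_KL(Q||P) = 0.1746 dits

No, they are not equal!

This asymmetry is why KL divergence is not a true distance metric.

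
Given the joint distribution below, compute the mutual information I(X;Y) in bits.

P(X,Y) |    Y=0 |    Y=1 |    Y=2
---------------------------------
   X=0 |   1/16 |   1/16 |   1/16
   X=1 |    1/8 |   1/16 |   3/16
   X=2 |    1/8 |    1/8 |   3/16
0.0208 bits

Mutual information: I(X;Y) = H(X) + H(Y) - H(X,Y)

Marginals:
P(X) = (3/16, 3/8, 7/16), H(X) = 1.5052 bits
P(Y) = (5/16, 1/4, 7/16), H(Y) = 1.5462 bits

Joint entropy: H(X,Y) = 3.0306 bits

I(X;Y) = 1.5052 + 1.5462 - 3.0306 = 0.0208 bits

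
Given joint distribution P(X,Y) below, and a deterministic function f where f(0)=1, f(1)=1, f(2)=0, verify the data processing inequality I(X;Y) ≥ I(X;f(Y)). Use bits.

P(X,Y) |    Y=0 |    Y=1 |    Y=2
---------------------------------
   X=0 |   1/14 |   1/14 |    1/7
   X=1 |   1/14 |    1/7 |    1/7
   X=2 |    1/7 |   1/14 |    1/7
I(X;Y) = 0.0410, I(X;f(Y)) = 0.0060, inequality holds: 0.0410 ≥ 0.0060

Data Processing Inequality: For any Markov chain X → Y → Z, we have I(X;Y) ≥ I(X;Z).

Here Z = f(Y) is a deterministic function of Y, forming X → Y → Z.

Original I(X;Y) = 0.0410 bits

After applying f:
P(X,Z) where Z=f(Y):
- P(X,Z=0) = P(X,Y=2)
- P(X,Z=1) = P(X,Y=0) + P(X,Y=1)

I(X;Z) = I(X;f(Y)) = 0.0060 bits

Verification: 0.0410 ≥ 0.0060 ✓

Information cannot be created by processing; the function f can only lose information about X.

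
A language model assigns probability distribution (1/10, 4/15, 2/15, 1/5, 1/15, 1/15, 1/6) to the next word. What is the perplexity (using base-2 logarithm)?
6.2524

Perplexity is 2^H (or exp(H) for natural log).

First, H = -Σ p log p = 2.6444 bits
Perplexity = 2^2.6444 = 6.2524

Interpretation: The model's uncertainty is equivalent to choosing uniformly among 6.3 options.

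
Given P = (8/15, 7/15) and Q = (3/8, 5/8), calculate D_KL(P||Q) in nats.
0.0515 nats

KL divergence: D_KL(P||Q) = Σ p(x) log(p(x)/q(x))

Computing term by term:
  x=0: 8/15 × log_e[(8/15)/(3/8)] = 8/15 × 0.3522 = 0.1879
  x=1: 7/15 × log_e[(7/15)/(5/8)] = 7/15 × -0.2921 = -0.1363

D_KL(P||Q) = 0.0515 nats

Note: KL divergence is always non-negative and equals 0 iff P = Q.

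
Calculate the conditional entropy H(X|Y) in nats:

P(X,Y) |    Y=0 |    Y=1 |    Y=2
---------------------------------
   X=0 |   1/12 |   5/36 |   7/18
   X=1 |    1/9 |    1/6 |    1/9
0.6082 nats

Using the chain rule: H(X|Y) = H(X,Y) - H(Y)

First, compute H(X,Y) = 1.6354 nats

Marginal P(Y) = (7/36, 11/36, 1/2)
H(Y) = 1.0273 nats

H(X|Y) = H(X,Y) - H(Y) = 1.6354 - 1.0273 = 0.6082 nats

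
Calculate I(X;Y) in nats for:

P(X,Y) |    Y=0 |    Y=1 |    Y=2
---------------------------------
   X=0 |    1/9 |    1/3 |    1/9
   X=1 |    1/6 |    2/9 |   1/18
0.0200 nats

Mutual information: I(X;Y) = H(X) + H(Y) - H(X,Y)

Marginals:
P(X) = (5/9, 4/9), H(X) = 0.6870 nats
P(Y) = (5/18, 5/9, 1/6), H(Y) = 0.9810 nats

Joint entropy: H(X,Y) = 1.6479 nats

I(X;Y) = 0.6870 + 0.9810 - 1.6479 = 0.0200 nats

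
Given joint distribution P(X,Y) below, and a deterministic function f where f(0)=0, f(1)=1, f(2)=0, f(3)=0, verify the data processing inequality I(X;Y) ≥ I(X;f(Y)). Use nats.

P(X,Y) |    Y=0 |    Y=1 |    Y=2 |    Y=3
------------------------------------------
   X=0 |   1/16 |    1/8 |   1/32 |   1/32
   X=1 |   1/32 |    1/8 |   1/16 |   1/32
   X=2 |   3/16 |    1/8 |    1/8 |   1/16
I(X;Y) = 0.0500, I(X;f(Y)) = 0.0338, inequality holds: 0.0500 ≥ 0.0338

Data Processing Inequality: For any Markov chain X → Y → Z, we have I(X;Y) ≥ I(X;Z).

Here Z = f(Y) is a deterministic function of Y, forming X → Y → Z.

Original I(X;Y) = 0.0500 nats

After applying f:
P(X,Z) where Z=f(Y):
- P(X,Z=0) = P(X,Y=0) + P(X,Y=2) + P(X,Y=3)
- P(X,Z=1) = P(X,Y=1)

I(X;Z) = I(X;f(Y)) = 0.0338 nats

Verification: 0.0500 ≥ 0.0338 ✓

Information cannot be created by processing; the function f can only lose information about X.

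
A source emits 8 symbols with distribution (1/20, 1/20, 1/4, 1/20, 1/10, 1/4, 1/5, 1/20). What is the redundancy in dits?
0.1021 dits

Redundancy measures how far a source is from maximum entropy:
R = H_max - H(X)

Maximum entropy for 8 symbols: H_max = log_10(8) = 0.9031 dits
Actual entropy: H(X) = 0.8010 dits
Redundancy: R = 0.9031 - 0.8010 = 0.1021 dits

This redundancy represents potential for compression: the source could be compressed by 0.1021 dits per symbol.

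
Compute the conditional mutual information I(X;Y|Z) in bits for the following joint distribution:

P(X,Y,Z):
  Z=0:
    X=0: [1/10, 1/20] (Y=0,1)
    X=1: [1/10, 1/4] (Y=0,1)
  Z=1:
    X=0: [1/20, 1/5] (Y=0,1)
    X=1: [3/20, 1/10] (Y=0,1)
0.1079 bits

Conditional mutual information: I(X;Y|Z) = H(X|Z) + H(Y|Z) - H(X,Y|Z)

H(Z) = 1.0000
H(X,Z) = 1.9406 → H(X|Z) = 0.9406
H(Y,Z) = 1.9710 → H(Y|Z) = 0.9710
H(X,Y,Z) = 2.8037 → H(X,Y|Z) = 1.8037

I(X;Y|Z) = 0.9406 + 0.9710 - 1.8037 = 0.1079 bits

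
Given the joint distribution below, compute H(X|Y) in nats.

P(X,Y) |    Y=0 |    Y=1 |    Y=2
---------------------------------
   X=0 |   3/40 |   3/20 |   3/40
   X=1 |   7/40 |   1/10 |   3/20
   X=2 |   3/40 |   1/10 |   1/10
1.0497 nats

Using the chain rule: H(X|Y) = H(X,Y) - H(Y)

First, compute H(X,Y) = 2.1477 nats

Marginal P(Y) = (13/40, 7/20, 13/40)
H(Y) = 1.0980 nats

H(X|Y) = H(X,Y) - H(Y) = 2.1477 - 1.0980 = 1.0497 nats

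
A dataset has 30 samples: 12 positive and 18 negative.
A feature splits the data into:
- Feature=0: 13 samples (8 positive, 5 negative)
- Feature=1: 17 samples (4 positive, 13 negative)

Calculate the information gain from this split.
0.1084 bits

Information Gain = H(Y) - H(Y|Feature)

Before split:
P(positive) = 12/30 = 0.4000
H(Y) = 0.9710 bits

After split:
Feature=0: H = 0.9612 bits (weight = 13/30)
Feature=1: H = 0.7871 bits (weight = 17/30)
H(Y|Feature) = (13/30)×0.9612 + (17/30)×0.7871 = 0.8626 bits

Information Gain = 0.9710 - 0.8626 = 0.1084 bits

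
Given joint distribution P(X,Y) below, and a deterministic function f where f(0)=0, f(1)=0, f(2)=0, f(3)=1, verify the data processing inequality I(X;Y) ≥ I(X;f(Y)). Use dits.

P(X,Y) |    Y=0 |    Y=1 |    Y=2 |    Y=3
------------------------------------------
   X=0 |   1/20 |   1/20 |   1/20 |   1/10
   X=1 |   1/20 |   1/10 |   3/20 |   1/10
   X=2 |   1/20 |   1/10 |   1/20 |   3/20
I(X;Y) = 0.0160, I(X;f(Y)) = 0.0066, inequality holds: 0.0160 ≥ 0.0066

Data Processing Inequality: For any Markov chain X → Y → Z, we have I(X;Y) ≥ I(X;Z).

Here Z = f(Y) is a deterministic function of Y, forming X → Y → Z.

Original I(X;Y) = 0.0160 dits

After applying f:
P(X,Z) where Z=f(Y):
- P(X,Z=0) = P(X,Y=0) + P(X,Y=1) + P(X,Y=2)
- P(X,Z=1) = P(X,Y=3)

I(X;Z) = I(X;f(Y)) = 0.0066 dits

Verification: 0.0160 ≥ 0.0066 ✓

Information cannot be created by processing; the function f can only lose information about X.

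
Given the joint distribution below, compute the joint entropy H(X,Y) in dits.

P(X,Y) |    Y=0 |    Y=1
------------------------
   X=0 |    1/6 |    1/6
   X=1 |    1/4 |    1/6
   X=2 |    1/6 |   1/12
0.7592 dits

Joint entropy is H(X,Y) = -Σ_{x,y} p(x,y) log p(x,y).

Summing over all non-zero entries:
H(X,Y) = -[1/6·log_10(1/6) + 1/6·log_10(1/6) + 1/4·log_10(1/4) + 1/6·log_10(1/6) + 1/6·log_10(1/6) + 1/12·log_10(1/12)]
H(X,Y) = 0.7592 dits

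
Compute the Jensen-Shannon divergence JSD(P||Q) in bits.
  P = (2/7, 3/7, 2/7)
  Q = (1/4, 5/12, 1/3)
0.0022 bits

Jensen-Shannon divergence is:
JSD(P||Q) = 0.5 × D_KL(P||M) + 0.5 × D_KL(Q||M)
where M = 0.5 × (P + Q) is the mixture distribution.

M = 0.5 × (2/7, 3/7, 2/7) + 0.5 × (1/4, 5/12, 1/3) = (0.267857, 0.422619, 0.309524)

D_KL(P||M) = 0.0023 bits
D_KL(Q||M) = 0.0022 bits

JSD(P||Q) = 0.5 × 0.0023 + 0.5 × 0.0022 = 0.0022 bits

Unlike KL divergence, JSD is symmetric and bounded: 0 ≤ JSD ≤ log(2).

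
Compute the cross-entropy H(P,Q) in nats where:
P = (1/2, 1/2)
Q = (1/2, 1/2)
0.6931 nats

Cross-entropy: H(P,Q) = -Σ p(x) log q(x)

Alternatively: H(P,Q) = H(P) + D_KL(P||Q)
H(P) = 0.6931 nats
D_KL(P||Q) = 0.0000 nats

H(P,Q) = 0.6931 + 0.0000 = 0.6931 nats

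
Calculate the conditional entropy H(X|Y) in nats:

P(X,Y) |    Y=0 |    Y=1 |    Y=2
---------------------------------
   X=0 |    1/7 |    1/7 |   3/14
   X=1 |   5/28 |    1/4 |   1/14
0.6390 nats

Using the chain rule: H(X|Y) = H(X,Y) - H(Y)

First, compute H(X,Y) = 1.7288 nats

Marginal P(Y) = (9/28, 11/28, 2/7)
H(Y) = 1.0898 nats

H(X|Y) = H(X,Y) - H(Y) = 1.7288 - 1.0898 = 0.6390 nats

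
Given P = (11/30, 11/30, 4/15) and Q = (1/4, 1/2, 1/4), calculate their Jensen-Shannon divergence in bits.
0.0156 bits

Jensen-Shannon divergence is:
JSD(P||Q) = 0.5 × D_KL(P||M) + 0.5 × D_KL(Q||M)
where M = 0.5 × (P + Q) is the mixture distribution.

M = 0.5 × (11/30, 11/30, 4/15) + 0.5 × (1/4, 1/2, 1/4) = (0.308333, 13/30, 0.258333)

D_KL(P||M) = 0.0155 bits
D_KL(Q||M) = 0.0158 bits

JSD(P||Q) = 0.5 × 0.0155 + 0.5 × 0.0158 = 0.0156 bits

Unlike KL divergence, JSD is symmetric and bounded: 0 ≤ JSD ≤ log(2).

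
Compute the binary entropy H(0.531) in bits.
0.9972 bits

The binary entropy function is:
H(p) = -p log(p) - (1-p) log(1-p)

H(0.531) = -0.531 × log_2(0.531) - 0.469 × log_2(0.469)
H(0.531) = 0.9972 bits

Note: Binary entropy is maximized at p=0.5 (H=1 bit) and minimized at p=0 or p=1 (H=0).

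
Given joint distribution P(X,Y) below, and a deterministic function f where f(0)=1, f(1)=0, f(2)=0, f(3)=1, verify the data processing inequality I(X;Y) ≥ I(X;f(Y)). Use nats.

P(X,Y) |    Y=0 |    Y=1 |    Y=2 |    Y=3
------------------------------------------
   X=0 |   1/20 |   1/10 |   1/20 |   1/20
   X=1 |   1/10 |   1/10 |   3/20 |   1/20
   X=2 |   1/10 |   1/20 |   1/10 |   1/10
I(X;Y) = 0.0417, I(X;f(Y)) = 0.0162, inequality holds: 0.0417 ≥ 0.0162

Data Processing Inequality: For any Markov chain X → Y → Z, we have I(X;Y) ≥ I(X;Z).

Here Z = f(Y) is a deterministic function of Y, forming X → Y → Z.

Original I(X;Y) = 0.0417 nats

After applying f:
P(X,Z) where Z=f(Y):
- P(X,Z=0) = P(X,Y=1) + P(X,Y=2)
- P(X,Z=1) = P(X,Y=0) + P(X,Y=3)

I(X;Z) = I(X;f(Y)) = 0.0162 nats

Verification: 0.0417 ≥ 0.0162 ✓

Information cannot be created by processing; the function f can only lose information about X.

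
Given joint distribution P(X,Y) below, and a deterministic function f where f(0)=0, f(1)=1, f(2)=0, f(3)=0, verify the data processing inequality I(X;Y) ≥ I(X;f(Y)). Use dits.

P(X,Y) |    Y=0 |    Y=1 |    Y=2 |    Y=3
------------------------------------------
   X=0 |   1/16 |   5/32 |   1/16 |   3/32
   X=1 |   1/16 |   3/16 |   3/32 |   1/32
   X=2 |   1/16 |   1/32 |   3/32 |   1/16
I(X;Y) = 0.0311, I(X;f(Y)) = 0.0229, inequality holds: 0.0311 ≥ 0.0229

Data Processing Inequality: For any Markov chain X → Y → Z, we have I(X;Y) ≥ I(X;Z).

Here Z = f(Y) is a deterministic function of Y, forming X → Y → Z.

Original I(X;Y) = 0.0311 dits

After applying f:
P(X,Z) where Z=f(Y):
- P(X,Z=0) = P(X,Y=0) + P(X,Y=2) + P(X,Y=3)
- P(X,Z=1) = P(X,Y=1)

I(X;Z) = I(X;f(Y)) = 0.0229 dits

Verification: 0.0311 ≥ 0.0229 ✓

Information cannot be created by processing; the function f can only lose information about X.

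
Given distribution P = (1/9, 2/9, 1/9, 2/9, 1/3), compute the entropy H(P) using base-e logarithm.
1.5230 nats

Shannon entropy is H(X) = -Σ p(x) log p(x).

For P = (1/9, 2/9, 1/9, 2/9, 1/3):
H = -1/9 × log_e(1/9) -2/9 × log_e(2/9) -1/9 × log_e(1/9) -2/9 × log_e(2/9) -1/3 × log_e(1/3)
H = 1.5230 nats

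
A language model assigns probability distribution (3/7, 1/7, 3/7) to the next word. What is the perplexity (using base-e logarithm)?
2.7298

Perplexity is e^H (or exp(H) for natural log).

First, H = -Σ p log p = 1.0042 nats
Perplexity = e^1.0042 = 2.7298

Interpretation: The model's uncertainty is equivalent to choosing uniformly among 2.7 options.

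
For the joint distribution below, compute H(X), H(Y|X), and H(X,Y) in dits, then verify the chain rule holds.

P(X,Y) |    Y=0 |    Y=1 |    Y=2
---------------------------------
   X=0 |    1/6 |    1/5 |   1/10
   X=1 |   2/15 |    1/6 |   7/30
H(X,Y) = 0.7633, H(X) = 0.3001, H(Y|X) = 0.4633 (all in dits)

Chain rule: H(X,Y) = H(X) + H(Y|X)

Left side — joint entropy directly:
H(X,Y) = -Σ p(x,y) log p(x,y) = 0.7633 dits

Right side — compute H(Y|X) from the conditional distributions:
P(X) = (7/15, 8/15), so H(X) = 0.3001 dits
H(Y|X) = Σ_x P(X=x) · H(Y|X=x):
  P(Y|X=0) = (5/14, 3/7, 3/14), H(Y|X=0) = 0.4608, weight P(X=0) = 7/15
  P(Y|X=1) = (1/4, 5/16, 7/16), H(Y|X=1) = 0.4654, weight P(X=1) = 8/15
H(Y|X) = 0.4633 dits

H(X) + H(Y|X) = 0.3001 + 0.4633 = 0.7633 dits

Both sides equal 0.7633 dits. ✓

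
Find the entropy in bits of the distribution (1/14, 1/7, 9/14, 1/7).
1.4838 bits

Shannon entropy is H(X) = -Σ p(x) log p(x).

For P = (1/14, 1/7, 9/14, 1/7):
H = -1/14 × log_2(1/14) -1/7 × log_2(1/7) -9/14 × log_2(9/14) -1/7 × log_2(1/7)
H = 1.4838 bits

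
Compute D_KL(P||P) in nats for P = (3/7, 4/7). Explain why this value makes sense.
0.0000 nats

KL divergence satisfies the Gibbs inequality: D_KL(P||Q) ≥ 0 for all distributions P, Q.

D_KL(P||Q) = Σ p(x) log(p(x)/q(x))
Each term is p(x) × log_e(p(x)/p(x)) = p(x) × log_e(1) = 0, so the sum is 0.
D_KL(P||Q) = 0.0000 nats

When P = Q, the KL divergence is exactly 0, as there is no 'divergence' between identical distributions.

This non-negativity is a fundamental property: relative entropy cannot be negative because it measures how different Q is from P.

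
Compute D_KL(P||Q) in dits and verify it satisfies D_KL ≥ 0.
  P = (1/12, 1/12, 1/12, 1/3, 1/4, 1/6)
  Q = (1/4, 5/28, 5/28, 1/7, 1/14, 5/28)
0.1588 dits

KL divergence satisfies the Gibbs inequality: D_KL(P||Q) ≥ 0 for all distributions P, Q.

D_KL(P||Q) = Σ p(x) log(p(x)/q(x))
Term by term:
  x=0: 1/12 × log_10[(1/12)/(1/4)] = -0.0398
  x=1: 1/12 × log_10[(1/12)/(5/28)] = -0.0276
  x=2: 1/12 × log_10[(1/12)/(5/28)] = -0.0276
  x=3: 1/3 × log_10[(1/3)/(1/7)] = 0.1227
  x=4: 1/4 × log_10[(1/4)/(1/14)] = 0.1360
  x=5: 1/6 × log_10[(1/6)/(5/28)] = -0.0050
D_KL(P||Q) = 0.1588 dits

D_KL(P||Q) = 0.1588 ≥ 0 ✓

This non-negativity is a fundamental property: relative entropy cannot be negative because it measures how different Q is from P.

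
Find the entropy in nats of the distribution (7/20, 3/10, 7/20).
1.0961 nats

Shannon entropy is H(X) = -Σ p(x) log p(x).

For P = (7/20, 3/10, 7/20):
H = -7/20 × log_e(7/20) -3/10 × log_e(3/10) -7/20 × log_e(7/20)
H = 1.0961 nats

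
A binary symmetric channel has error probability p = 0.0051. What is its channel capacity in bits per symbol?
0.9538 bits

For a binary symmetric channel (BSC) with error probability p:
Capacity C = 1 - H(p) bits per symbol

where H(p) = -p log₂(p) - (1-p) log₂(1-p) is the binary entropy function.

H(0.0051) = 0.0462 bits
C = 1 - 0.0462 = 0.9538 bits per symbol

This means we can reliably transmit up to 0.9538 bits of information per channel use.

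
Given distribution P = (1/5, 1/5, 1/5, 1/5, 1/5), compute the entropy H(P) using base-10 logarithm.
0.6990 dits

Shannon entropy is H(X) = -Σ p(x) log p(x).

For P = (1/5, 1/5, 1/5, 1/5, 1/5):
H = -1/5 × log_10(1/5) -1/5 × log_10(1/5) -1/5 × log_10(1/5) -1/5 × log_10(1/5) -1/5 × log_10(1/5)
H = 0.6990 dits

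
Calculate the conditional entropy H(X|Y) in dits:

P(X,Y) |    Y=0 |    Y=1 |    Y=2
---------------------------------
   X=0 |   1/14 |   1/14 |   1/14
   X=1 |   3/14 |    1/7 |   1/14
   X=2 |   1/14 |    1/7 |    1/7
0.4400 dits

Using the chain rule: H(X|Y) = H(X,Y) - H(Y)

First, compute H(X,Y) = 0.9149 dits

Marginal P(Y) = (5/14, 5/14, 2/7)
H(Y) = 0.4748 dits

H(X|Y) = H(X,Y) - H(Y) = 0.9149 - 0.4748 = 0.4400 dits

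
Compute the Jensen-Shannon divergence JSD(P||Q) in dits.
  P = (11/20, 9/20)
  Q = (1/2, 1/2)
0.0005 dits

Jensen-Shannon divergence is:
JSD(P||Q) = 0.5 × D_KL(P||M) + 0.5 × D_KL(Q||M)
where M = 0.5 × (P + Q) is the mixture distribution.

M = 0.5 × (11/20, 9/20) + 0.5 × (1/2, 1/2) = (21/40, 19/40)

D_KL(P||M) = 0.0005 dits
D_KL(Q||M) = 0.0005 dits

JSD(P||Q) = 0.5 × 0.0005 + 0.5 × 0.0005 = 0.0005 dits

Unlike KL divergence, JSD is symmetric and bounded: 0 ≤ JSD ≤ log(2).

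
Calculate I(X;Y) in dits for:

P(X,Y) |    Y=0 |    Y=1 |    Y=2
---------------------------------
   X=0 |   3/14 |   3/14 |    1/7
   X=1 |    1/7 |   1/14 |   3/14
0.0180 dits

Mutual information: I(X;Y) = H(X) + H(Y) - H(X,Y)

Marginals:
P(X) = (4/7, 3/7), H(X) = 0.2966 dits
P(Y) = (5/14, 2/7, 5/14), H(Y) = 0.4748 dits

Joint entropy: H(X,Y) = 0.7534 dits

I(X;Y) = 0.2966 + 0.4748 - 0.7534 = 0.0180 dits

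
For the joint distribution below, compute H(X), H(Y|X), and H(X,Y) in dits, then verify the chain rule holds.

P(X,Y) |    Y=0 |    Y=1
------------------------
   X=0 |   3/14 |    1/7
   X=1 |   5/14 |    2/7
H(X,Y) = 0.5792, H(X) = 0.2831, H(Y|X) = 0.2962 (all in dits)

Chain rule: H(X,Y) = H(X) + H(Y|X)

Left side — joint entropy directly:
H(X,Y) = -Σ p(x,y) log p(x,y) = 0.5792 dits

Right side — compute H(Y|X) from the conditional distributions:
P(X) = (5/14, 9/14), so H(X) = 0.2831 dits
H(Y|X) = Σ_x P(X=x) · H(Y|X=x):
  P(Y|X=0) = (3/5, 2/5), H(Y|X=0) = 0.2923, weight P(X=0) = 5/14
  P(Y|X=1) = (5/9, 4/9), H(Y|X=1) = 0.2983, weight P(X=1) = 9/14
H(Y|X) = 0.2962 dits

H(X) + H(Y|X) = 0.2831 + 0.2962 = 0.5792 dits

Both sides equal 0.5792 dits. ✓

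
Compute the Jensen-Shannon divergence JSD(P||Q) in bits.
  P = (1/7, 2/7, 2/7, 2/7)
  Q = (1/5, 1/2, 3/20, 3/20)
0.0558 bits

Jensen-Shannon divergence is:
JSD(P||Q) = 0.5 × D_KL(P||M) + 0.5 × D_KL(Q||M)
where M = 0.5 × (P + Q) is the mixture distribution.

M = 0.5 × (1/7, 2/7, 2/7, 2/7) + 0.5 × (1/5, 1/2, 3/20, 3/20) = (6/35, 11/28, 0.217857, 0.217857)

D_KL(P||M) = 0.0547 bits
D_KL(Q||M) = 0.0569 bits

JSD(P||Q) = 0.5 × 0.0547 + 0.5 × 0.0569 = 0.0558 bits

Unlike KL divergence, JSD is symmetric and bounded: 0 ≤ JSD ≤ log(2).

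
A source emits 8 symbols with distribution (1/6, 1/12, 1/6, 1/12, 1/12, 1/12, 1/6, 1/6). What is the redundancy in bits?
0.0817 bits

Redundancy measures how far a source is from maximum entropy:
R = H_max - H(X)

Maximum entropy for 8 symbols: H_max = log_2(8) = 3.0000 bits
Actual entropy: H(X) = 2.9183 bits
Redundancy: R = 3.0000 - 2.9183 = 0.0817 bits

This redundancy represents potential for compression: the source could be compressed by 0.0817 bits per symbol.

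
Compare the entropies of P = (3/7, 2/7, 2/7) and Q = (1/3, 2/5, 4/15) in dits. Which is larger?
Q

Computing entropies in dits:
H(P) = 0.4686
H(Q) = 0.4713

Distribution Q has higher entropy.

Intuition: The distribution closer to uniform (more spread out) has higher entropy.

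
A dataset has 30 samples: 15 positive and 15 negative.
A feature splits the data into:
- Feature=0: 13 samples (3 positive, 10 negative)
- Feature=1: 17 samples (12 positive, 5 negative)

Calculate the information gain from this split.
0.1670 bits

Information Gain = H(Y) - H(Y|Feature)

Before split:
P(positive) = 15/30 = 0.5000
H(Y) = 1.0000 bits

After split:
Feature=0: H = 0.7793 bits (weight = 13/30)
Feature=1: H = 0.8740 bits (weight = 17/30)
H(Y|Feature) = (13/30)×0.7793 + (17/30)×0.8740 = 0.8330 bits

Information Gain = 1.0000 - 0.8330 = 0.1670 bits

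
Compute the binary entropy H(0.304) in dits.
0.2668 dits

The binary entropy function is:
H(p) = -p log(p) - (1-p) log(1-p)

H(0.304) = -0.304 × log_10(0.304) - 0.696 × log_10(0.696)
H(0.304) = 0.2668 dits

Note: Binary entropy is maximized at p=0.5 (H=1 bit) and minimized at p=0 or p=1 (H=0).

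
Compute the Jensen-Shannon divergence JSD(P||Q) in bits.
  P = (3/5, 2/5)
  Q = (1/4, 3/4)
0.0926 bits

Jensen-Shannon divergence is:
JSD(P||Q) = 0.5 × D_KL(P||M) + 0.5 × D_KL(Q||M)
where M = 0.5 × (P + Q) is the mixture distribution.

M = 0.5 × (3/5, 2/5) + 0.5 × (1/4, 3/4) = (17/40, 23/40)

D_KL(P||M) = 0.0891 bits
D_KL(Q||M) = 0.0961 bits

JSD(P||Q) = 0.5 × 0.0891 + 0.5 × 0.0961 = 0.0926 bits

Unlike KL divergence, JSD is symmetric and bounded: 0 ≤ JSD ≤ log(2).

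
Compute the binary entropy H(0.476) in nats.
0.6920 nats

The binary entropy function is:
H(p) = -p log(p) - (1-p) log(1-p)

H(0.476) = -0.476 × log_e(0.476) - 0.524 × log_e(0.524)
H(0.476) = 0.6920 nats

Note: Binary entropy is maximized at p=0.5 (H=1 bit) and minimized at p=0 or p=1 (H=0).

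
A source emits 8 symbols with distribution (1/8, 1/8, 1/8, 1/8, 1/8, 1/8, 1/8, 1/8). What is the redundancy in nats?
0.0000 nats

Redundancy measures how far a source is from maximum entropy:
R = H_max - H(X)

Maximum entropy for 8 symbols: H_max = log_e(8) = 2.0794 nats
Actual entropy: H(X) = 2.0794 nats
Redundancy: R = 2.0794 - 2.0794 = 0.0000 nats

This redundancy represents potential for compression: the source could be compressed by 0.0000 nats per symbol.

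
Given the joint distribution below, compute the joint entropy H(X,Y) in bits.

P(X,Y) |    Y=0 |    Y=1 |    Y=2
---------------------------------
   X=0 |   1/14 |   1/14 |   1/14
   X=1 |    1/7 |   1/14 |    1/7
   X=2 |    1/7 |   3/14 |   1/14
3.0391 bits

Joint entropy is H(X,Y) = -Σ_{x,y} p(x,y) log p(x,y).

Summing over all non-zero entries:
H(X,Y) = -[1/14·log_2(1/14) + 1/14·log_2(1/14) + 1/14·log_2(1/14) + 1/7·log_2(1/7) + 1/14·log_2(1/14) + 1/7·log_2(1/7) + 1/7·log_2(1/7) + 3/14·log_2(3/14) + 1/14·log_2(1/14)]
H(X,Y) = 3.0391 bits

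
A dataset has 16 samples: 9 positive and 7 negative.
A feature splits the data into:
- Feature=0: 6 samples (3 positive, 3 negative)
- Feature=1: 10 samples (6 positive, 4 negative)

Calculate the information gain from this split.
0.0069 bits

Information Gain = H(Y) - H(Y|Feature)

Before split:
P(positive) = 9/16 = 0.5625
H(Y) = 0.9887 bits

After split:
Feature=0: H = 1.0000 bits (weight = 6/16)
Feature=1: H = 0.9710 bits (weight = 10/16)
H(Y|Feature) = (6/16)×1.0000 + (10/16)×0.9710 = 0.9818 bits

Information Gain = 0.9887 - 0.9818 = 0.0069 bits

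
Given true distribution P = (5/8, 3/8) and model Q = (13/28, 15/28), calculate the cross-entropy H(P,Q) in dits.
0.3099 dits

Cross-entropy: H(P,Q) = -Σ p(x) log q(x)

Alternatively: H(P,Q) = H(P) + D_KL(P||Q)
H(P) = 0.2873 dits
D_KL(P||Q) = 0.0226 dits

H(P,Q) = 0.2873 + 0.0226 = 0.3099 dits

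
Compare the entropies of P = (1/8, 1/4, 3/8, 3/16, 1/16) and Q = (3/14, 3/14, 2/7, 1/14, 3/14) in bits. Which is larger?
Q

Computing entropies in bits:
H(P) = 2.1085
H(Q) = 2.2170

Distribution Q has higher entropy.

Intuition: The distribution closer to uniform (more spread out) has higher entropy.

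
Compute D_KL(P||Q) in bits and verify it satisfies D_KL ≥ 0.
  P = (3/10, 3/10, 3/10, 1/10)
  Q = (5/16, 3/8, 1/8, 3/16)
0.1740 bits

KL divergence satisfies the Gibbs inequality: D_KL(P||Q) ≥ 0 for all distributions P, Q.

D_KL(P||Q) = Σ p(x) log(p(x)/q(x))
Term by term:
  x=0: 3/10 × log_2[(3/10)/(5/16)] = -0.0177
  x=1: 3/10 × log_2[(3/10)/(3/8)] = -0.0966
  x=2: 3/10 × log_2[(3/10)/(1/8)] = 0.3789
  x=3: 1/10 × log_2[(1/10)/(3/16)] = -0.0907
D_KL(P||Q) = 0.1740 bits

D_KL(P||Q) = 0.1740 ≥ 0 ✓

This non-negativity is a fundamental property: relative entropy cannot be negative because it measures how different Q is from P.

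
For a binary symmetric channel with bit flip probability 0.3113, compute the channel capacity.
0.1053 bits

For a binary symmetric channel (BSC) with error probability p:
Capacity C = 1 - H(p) bits per symbol

where H(p) = -p log₂(p) - (1-p) log₂(1-p) is the binary entropy function.

H(0.3113) = 0.8947 bits
C = 1 - 0.8947 = 0.1053 bits per symbol

This means we can reliably transmit up to 0.1053 bits of information per channel use.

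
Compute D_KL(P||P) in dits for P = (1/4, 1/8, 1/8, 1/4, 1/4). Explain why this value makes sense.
0.0000 dits

KL divergence satisfies the Gibbs inequality: D_KL(P||Q) ≥ 0 for all distributions P, Q.

D_KL(P||Q) = Σ p(x) log(p(x)/q(x))
Each term is p(x) × log_10(p(x)/p(x)) = p(x) × log_10(1) = 0, so the sum is 0.
D_KL(P||Q) = 0.0000 dits

When P = Q, the KL divergence is exactly 0, as there is no 'divergence' between identical distributions.

This non-negativity is a fundamental property: relative entropy cannot be negative because it measures how different Q is from P.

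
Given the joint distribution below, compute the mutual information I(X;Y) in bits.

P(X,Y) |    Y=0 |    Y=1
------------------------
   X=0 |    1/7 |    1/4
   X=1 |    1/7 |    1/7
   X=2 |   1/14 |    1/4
0.0374 bits

Mutual information: I(X;Y) = H(X) + H(Y) - H(X,Y)

Marginals:
P(X) = (11/28, 2/7, 9/28), H(X) = 1.5722 bits
P(Y) = (5/14, 9/14), H(Y) = 0.9403 bits

Joint entropy: H(X,Y) = 2.4751 bits

I(X;Y) = 1.5722 + 0.9403 - 2.4751 = 0.0374 bits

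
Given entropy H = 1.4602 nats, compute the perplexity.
4.3068

Perplexity is e^H (or exp(H) for natural log).

H = 1.4602 nats
Perplexity = e^1.4602 = 4.3068

Interpretation: The model's uncertainty is equivalent to choosing uniformly among 4.3 options.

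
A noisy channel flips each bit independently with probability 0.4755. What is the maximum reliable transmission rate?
0.0017 bits

For a binary symmetric channel (BSC) with error probability p:
Capacity C = 1 - H(p) bits per symbol

where H(p) = -p log₂(p) - (1-p) log₂(1-p) is the binary entropy function.

H(0.4755) = 0.9983 bits
C = 1 - 0.9983 = 0.0017 bits per symbol

This means we can reliably transmit up to 0.0017 bits of information per channel use.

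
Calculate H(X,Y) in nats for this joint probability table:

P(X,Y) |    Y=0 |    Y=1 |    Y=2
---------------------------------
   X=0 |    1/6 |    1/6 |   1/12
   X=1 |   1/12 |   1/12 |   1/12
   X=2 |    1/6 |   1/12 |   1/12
2.1383 nats

Joint entropy is H(X,Y) = -Σ_{x,y} p(x,y) log p(x,y).

Summing over all non-zero entries:
H(X,Y) = -[1/6·log_e(1/6) + 1/6·log_e(1/6) + 1/12·log_e(1/12) + 1/12·log_e(1/12) + 1/12·log_e(1/12) + 1/12·log_e(1/12) + 1/6·log_e(1/6) + 1/12·log_e(1/12) + 1/12·log_e(1/12)]
H(X,Y) = 2.1383 nats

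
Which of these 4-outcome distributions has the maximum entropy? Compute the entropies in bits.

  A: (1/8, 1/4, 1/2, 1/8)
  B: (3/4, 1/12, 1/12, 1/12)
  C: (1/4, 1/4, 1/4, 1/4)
C

For a discrete distribution over n outcomes, entropy is maximized by the uniform distribution.

Computing entropies:
H(A) = 1.7500 bits
H(B) = 1.2075 bits
H(C) = 2.0000 bits

The uniform distribution (where all probabilities equal 1/4) achieves the maximum entropy of log_2(4) = 2.0000 bits.

Distribution C has the highest entropy.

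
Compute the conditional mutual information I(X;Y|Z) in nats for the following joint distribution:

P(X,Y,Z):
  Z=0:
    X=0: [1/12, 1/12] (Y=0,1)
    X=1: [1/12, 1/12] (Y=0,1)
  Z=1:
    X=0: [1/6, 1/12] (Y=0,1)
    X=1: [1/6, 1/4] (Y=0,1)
0.0225 nats

Conditional mutual information: I(X;Y|Z) = H(X|Z) + H(Y|Z) - H(X,Y|Z)

H(Z) = 0.6365
H(X,Z) = 1.3086 → H(X|Z) = 0.6721
H(Y,Z) = 1.3297 → H(Y|Z) = 0.6931
H(X,Y,Z) = 1.9792 → H(X,Y|Z) = 1.3427

I(X;Y|Z) = 0.6721 + 0.6931 - 1.3427 = 0.0225 nats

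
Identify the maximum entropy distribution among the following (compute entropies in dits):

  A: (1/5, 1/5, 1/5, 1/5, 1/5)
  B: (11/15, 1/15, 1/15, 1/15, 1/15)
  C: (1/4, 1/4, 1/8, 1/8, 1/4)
A

For a discrete distribution over n outcomes, entropy is maximized by the uniform distribution.

Computing entropies:
H(A) = 0.6990 dits
H(B) = 0.4124 dits
H(C) = 0.6773 dits

The uniform distribution (where all probabilities equal 1/5) achieves the maximum entropy of log_10(5) = 0.6990 dits.

Distribution A has the highest entropy.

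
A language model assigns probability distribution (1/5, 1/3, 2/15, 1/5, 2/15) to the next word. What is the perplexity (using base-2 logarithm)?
4.6987

Perplexity is 2^H (or exp(H) for natural log).

First, H = -Σ p log p = 2.2323 bits
Perplexity = 2^2.2323 = 4.6987

Interpretation: The model's uncertainty is equivalent to choosing uniformly among 4.7 options.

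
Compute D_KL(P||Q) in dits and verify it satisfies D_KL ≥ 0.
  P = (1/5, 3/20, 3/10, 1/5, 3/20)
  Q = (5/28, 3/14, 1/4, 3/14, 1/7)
0.0075 dits

KL divergence satisfies the Gibbs inequality: D_KL(P||Q) ≥ 0 for all distributions P, Q.

D_KL(P||Q) = Σ p(x) log(p(x)/q(x))
Term by term:
  x=0: 1/5 × log_10[(1/5)/(5/28)] = 0.0098
  x=1: 3/20 × log_10[(3/20)/(3/14)] = -0.0232
  x=2: 3/10 × log_10[(3/10)/(1/4)] = 0.0238
  x=3: 1/5 × log_10[(1/5)/(3/14)] = -0.0060
  x=4: 3/20 × log_10[(3/20)/(1/7)] = 0.0032
D_KL(P||Q) = 0.0075 dits

D_KL(P||Q) = 0.0075 ≥ 0 ✓

This non-negativity is a fundamental property: relative entropy cannot be negative because it measures how different Q is from P.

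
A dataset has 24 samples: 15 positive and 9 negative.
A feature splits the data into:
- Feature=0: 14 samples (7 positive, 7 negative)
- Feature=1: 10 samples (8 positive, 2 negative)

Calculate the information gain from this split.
0.0703 bits

Information Gain = H(Y) - H(Y|Feature)

Before split:
P(positive) = 15/24 = 0.6250
H(Y) = 0.9544 bits

After split:
Feature=0: H = 1.0000 bits (weight = 14/24)
Feature=1: H = 0.7219 bits (weight = 10/24)
H(Y|Feature) = (14/24)×1.0000 + (10/24)×0.7219 = 0.8841 bits

Information Gain = 0.9544 - 0.8841 = 0.0703 bits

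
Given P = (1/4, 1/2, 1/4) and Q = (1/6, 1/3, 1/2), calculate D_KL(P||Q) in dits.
0.0568 dits

KL divergence: D_KL(P||Q) = Σ p(x) log(p(x)/q(x))

Computing term by term:
  x=0: 1/4 × log_10[(1/4)/(1/6)] = 1/4 × 0.1761 = 0.0440
  x=1: 1/2 × log_10[(1/2)/(1/3)] = 1/2 × 0.1761 = 0.0880
  x=2: 1/4 × log_10[(1/4)/(1/2)] = 1/4 × -0.3010 = -0.0753

D_KL(P||Q) = 0.0568 dits

Note: KL divergence is always non-negative and equals 0 iff P = Q.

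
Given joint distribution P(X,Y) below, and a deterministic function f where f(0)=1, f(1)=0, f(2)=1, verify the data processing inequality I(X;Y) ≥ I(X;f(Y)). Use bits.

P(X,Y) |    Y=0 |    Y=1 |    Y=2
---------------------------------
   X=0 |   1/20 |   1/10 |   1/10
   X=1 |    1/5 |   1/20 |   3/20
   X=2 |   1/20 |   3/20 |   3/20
I(X;Y) = 0.1211, I(X;f(Y)) = 0.0763, inequality holds: 0.1211 ≥ 0.0763

Data Processing Inequality: For any Markov chain X → Y → Z, we have I(X;Y) ≥ I(X;Z).

Here Z = f(Y) is a deterministic function of Y, forming X → Y → Z.

Original I(X;Y) = 0.1211 bits

After applying f:
P(X,Z) where Z=f(Y):
- P(X,Z=0) = P(X,Y=1)
- P(X,Z=1) = P(X,Y=0) + P(X,Y=2)

I(X;Z) = I(X;f(Y)) = 0.0763 bits

Verification: 0.1211 ≥ 0.0763 ✓

Information cannot be created by processing; the function f can only lose information about X.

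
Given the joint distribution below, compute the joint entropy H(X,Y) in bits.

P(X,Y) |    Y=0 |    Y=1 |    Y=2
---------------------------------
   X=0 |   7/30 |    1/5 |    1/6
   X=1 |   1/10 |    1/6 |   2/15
2.5357 bits

Joint entropy is H(X,Y) = -Σ_{x,y} p(x,y) log p(x,y).

Summing over all non-zero entries:
H(X,Y) = -[7/30·log_2(7/30) + 1/5·log_2(1/5) + 1/6·log_2(1/6) + 1/10·log_2(1/10) + 1/6·log_2(1/6) + 2/15·log_2(2/15)]
H(X,Y) = 2.5357 bits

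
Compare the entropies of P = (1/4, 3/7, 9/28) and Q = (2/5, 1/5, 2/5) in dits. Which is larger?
P

Computing entropies in dits:
H(P) = 0.4667
H(Q) = 0.4581

Distribution P has higher entropy.

Intuition: The distribution closer to uniform (more spread out) has higher entropy.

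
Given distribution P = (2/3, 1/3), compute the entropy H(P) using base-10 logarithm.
0.2764 dits

Shannon entropy is H(X) = -Σ p(x) log p(x).

For P = (2/3, 1/3):
H = -2/3 × log_10(2/3) -1/3 × log_10(1/3)
H = 0.2764 dits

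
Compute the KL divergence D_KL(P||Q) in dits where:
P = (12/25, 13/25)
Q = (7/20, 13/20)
0.0154 dits

KL divergence: D_KL(P||Q) = Σ p(x) log(p(x)/q(x))

Computing term by term:
  x=0: 12/25 × log_10[(12/25)/(7/20)] = 12/25 × 0.1372 = 0.0658
  x=1: 13/25 × log_10[(13/25)/(13/20)] = 13/25 × -0.0969 = -0.0504

D_KL(P||Q) = 0.0154 dits

Note: KL divergence is always non-negative and equals 0 iff P = Q.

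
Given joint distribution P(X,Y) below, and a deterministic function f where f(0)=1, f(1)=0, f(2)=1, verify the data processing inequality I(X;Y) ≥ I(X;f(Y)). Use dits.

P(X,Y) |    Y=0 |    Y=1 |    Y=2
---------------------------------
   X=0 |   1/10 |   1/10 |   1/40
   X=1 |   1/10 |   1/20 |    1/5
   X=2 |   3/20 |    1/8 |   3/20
I(X;Y) = 0.0318, I(X;f(Y)) = 0.0142, inequality holds: 0.0318 ≥ 0.0142

Data Processing Inequality: For any Markov chain X → Y → Z, we have I(X;Y) ≥ I(X;Z).

Here Z = f(Y) is a deterministic function of Y, forming X → Y → Z.

Original I(X;Y) = 0.0318 dits

After applying f:
P(X,Z) where Z=f(Y):
- P(X,Z=0) = P(X,Y=1)
- P(X,Z=1) = P(X,Y=0) + P(X,Y=2)

I(X;Z) = I(X;f(Y)) = 0.0142 dits

Verification: 0.0318 ≥ 0.0142 ✓

Information cannot be created by processing; the function f can only lose information about X.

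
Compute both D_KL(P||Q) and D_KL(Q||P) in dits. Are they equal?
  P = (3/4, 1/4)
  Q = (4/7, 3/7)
D_KL(P||Q) = 0.0301, D_KL(Q||P) = 0.0328

KL divergence is not symmetric: D_KL(P||Q) ≠ D_KL(Q||P) in general.

D_KL(P||Q) = 0.0301 dits
D_KL(Q||P) = 0.0328 dits

No, they are not equal!

This asymmetry is why KL divergence is not a true distance metric.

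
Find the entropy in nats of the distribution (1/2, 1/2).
0.6931 nats

Shannon entropy is H(X) = -Σ p(x) log p(x).

For P = (1/2, 1/2):
H = -1/2 × log_e(1/2) -1/2 × log_e(1/2)
H = 0.6931 nats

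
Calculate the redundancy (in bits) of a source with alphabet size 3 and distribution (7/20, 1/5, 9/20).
0.0721 bits

Redundancy measures how far a source is from maximum entropy:
R = H_max - H(X)

Maximum entropy for 3 symbols: H_max = log_2(3) = 1.5850 bits
Actual entropy: H(X) = 1.5129 bits
Redundancy: R = 1.5850 - 1.5129 = 0.0721 bits

This redundancy represents potential for compression: the source could be compressed by 0.0721 bits per symbol.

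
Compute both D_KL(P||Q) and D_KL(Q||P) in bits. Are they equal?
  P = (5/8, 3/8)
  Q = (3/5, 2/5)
D_KL(P||Q) = 0.0019, D_KL(Q||P) = 0.0019

KL divergence is not symmetric: D_KL(P||Q) ≠ D_KL(Q||P) in general.

D_KL(P||Q) = 0.0019 bits
D_KL(Q||P) = 0.0019 bits

In this case they happen to be equal (to 4 decimal places).

This asymmetry is why KL divergence is not a true distance metric.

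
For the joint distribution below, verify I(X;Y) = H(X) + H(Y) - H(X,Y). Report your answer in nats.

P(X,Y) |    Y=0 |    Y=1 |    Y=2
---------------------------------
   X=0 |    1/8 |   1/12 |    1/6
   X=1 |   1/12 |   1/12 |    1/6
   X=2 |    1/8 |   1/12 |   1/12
I(X;Y) = 0.0185 nats

Mutual information has multiple equivalent forms:
- I(X;Y) = H(X) - H(X|Y)
- I(X;Y) = H(Y) - H(Y|X)
- I(X;Y) = H(X) + H(Y) - H(X,Y)

Computing all quantities:
H(X) = 1.0934, H(Y) = 1.0776, H(X,Y) = 2.1525
H(X|Y) = 1.0749, H(Y|X) = 1.0591

Verification:
H(X) - H(X|Y) = 1.0934 - 1.0749 = 0.0185
H(Y) - H(Y|X) = 1.0776 - 1.0591 = 0.0185
H(X) + H(Y) - H(X,Y) = 1.0934 + 1.0776 - 2.1525 = 0.0185

All forms give I(X;Y) = 0.0185 nats. ✓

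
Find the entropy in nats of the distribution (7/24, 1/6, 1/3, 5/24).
1.3510 nats

Shannon entropy is H(X) = -Σ p(x) log p(x).

For P = (7/24, 1/6, 1/3, 5/24):
H = -7/24 × log_e(7/24) -1/6 × log_e(1/6) -1/3 × log_e(1/3) -5/24 × log_e(5/24)
H = 1.3510 nats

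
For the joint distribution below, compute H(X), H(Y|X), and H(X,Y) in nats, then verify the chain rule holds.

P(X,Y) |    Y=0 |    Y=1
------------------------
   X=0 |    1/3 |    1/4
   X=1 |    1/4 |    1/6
H(X,Y) = 1.3580, H(X) = 0.6792, H(Y|X) = 0.6788 (all in nats)

Chain rule: H(X,Y) = H(X) + H(Y|X)

Left side — joint entropy directly:
H(X,Y) = -Σ p(x,y) log p(x,y) = 1.3580 nats

Right side — compute H(Y|X) from the conditional distributions:
P(X) = (7/12, 5/12), so H(X) = 0.6792 nats
H(Y|X) = Σ_x P(X=x) · H(Y|X=x):
  P(Y|X=0) = (4/7, 3/7), H(Y|X=0) = 0.6829, weight P(X=0) = 7/12
  P(Y|X=1) = (3/5, 2/5), H(Y|X=1) = 0.6730, weight P(X=1) = 5/12
H(Y|X) = 0.6788 nats

H(X) + H(Y|X) = 0.6792 + 0.6788 = 1.3580 nats

Both sides equal 1.3580 nats. ✓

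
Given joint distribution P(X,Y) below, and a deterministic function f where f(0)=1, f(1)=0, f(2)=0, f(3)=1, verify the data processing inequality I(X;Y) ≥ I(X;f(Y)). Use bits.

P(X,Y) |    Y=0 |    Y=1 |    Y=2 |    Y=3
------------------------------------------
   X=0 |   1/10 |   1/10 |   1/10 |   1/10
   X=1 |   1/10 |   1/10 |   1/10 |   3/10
I(X;Y) = 0.0464, I(X;f(Y)) = 0.0200, inequality holds: 0.0464 ≥ 0.0200

Data Processing Inequality: For any Markov chain X → Y → Z, we have I(X;Y) ≥ I(X;Z).

Here Z = f(Y) is a deterministic function of Y, forming X → Y → Z.

Original I(X;Y) = 0.0464 bits

After applying f:
P(X,Z) where Z=f(Y):
- P(X,Z=0) = P(X,Y=1) + P(X,Y=2)
- P(X,Z=1) = P(X,Y=0) + P(X,Y=3)

I(X;Z) = I(X;f(Y)) = 0.0200 bits

Verification: 0.0464 ≥ 0.0200 ✓

Information cannot be created by processing; the function f can only lose information about X.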